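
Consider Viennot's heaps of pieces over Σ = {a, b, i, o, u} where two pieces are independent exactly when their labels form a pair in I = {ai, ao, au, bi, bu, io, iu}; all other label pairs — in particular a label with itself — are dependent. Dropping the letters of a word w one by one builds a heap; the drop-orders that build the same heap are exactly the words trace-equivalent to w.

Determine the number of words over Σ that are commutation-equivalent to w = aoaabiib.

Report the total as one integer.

112

#0=a has no predecessor
#1=o has no predecessor
#2=a depends on [0:a]
#3=a depends on [2:a]
#4=b depends on [1:o, 3:a]
#5=i has no predecessor
#6=i depends on [5:i]
#7=b depends on [4:b]
sources: [0:a, 1:o, 5:i]
N(rest) = Σ N(rest − s) over sources s of rest; N(one piece) = 1:
  size 1 → [6]=1  [7]=1
  size 2 → [4,7]=1  [5,6]=1  [6,7]=2
  size 3 → [1,4,7]=1  [3,4,7]=1  [4,6,7]=3  [5,6,7]=3
  size 4 → [1,3,4,7]=2  [1,4,6,7]=4  [2,3,4,7]=1  [3,4,6,7]=4  [4,5,6,7]=6
  size 5 → [0,2,3,4,7]=1  [1,2,3,4,7]=3  [1,3,4,6,7]=10  [1,4,5,6,7]=10  [2,3,4,6,7]=5  [3,4,5,6,7]=10
  size 6 → [0,1,2,3,4,7]=4  [0,2,3,4,6,7]=6  [1,2,3,4,6,7]=18  [1,3,4,5,6,7]=30  [2,3,4,5,6,7]=15
  first=0(a) contributes 63
  first=1(o) contributes 21
  first=5(i) contributes 28
|[w]| = 112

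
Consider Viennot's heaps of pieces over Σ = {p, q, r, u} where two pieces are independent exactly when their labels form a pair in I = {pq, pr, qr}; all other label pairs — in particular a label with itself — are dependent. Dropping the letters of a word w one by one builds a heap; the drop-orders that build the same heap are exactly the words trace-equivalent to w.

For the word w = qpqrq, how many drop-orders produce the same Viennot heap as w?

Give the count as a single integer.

0(q) covers ∅
1(p) covers ∅
2(q) covers 0:q
3(r) covers ∅
4(q) covers 2:q
floor of heap: 0:q, 1:p, 3:r
completions by unplaced set U, small U first (add the entries for U minus each lowest piece of U):
  |U|=1: {1}:1  {3}:1  {4}:1
  |U|=2: {1,3}:2  {1,4}:2  {2,4}:1  {3,4}:2
  |U|=3: {0,2,4}:1  {1,2,4}:3  {1,3,4}:6  {2,3,4}:3
  start at 0(q): 12
  start at 1(p): 4
  start at 3(r): 4
sum over floor = 20

20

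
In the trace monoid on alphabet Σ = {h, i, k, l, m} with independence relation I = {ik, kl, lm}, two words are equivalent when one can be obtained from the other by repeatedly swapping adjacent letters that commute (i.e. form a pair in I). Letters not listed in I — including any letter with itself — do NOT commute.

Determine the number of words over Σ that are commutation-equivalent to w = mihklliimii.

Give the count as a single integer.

5

piece 0:m — minimal
piece 1:i rests on {0:m}
piece 2:h rests on {1:i}
piece 3:k rests on {2:h}
piece 4:l rests on {2:h}
piece 5:l rests on {4:l}
piece 6:i rests on {5:l}
piece 7:i rests on {6:i}
piece 8:m rests on {3:k, 7:i}
piece 9:i rests on {8:m}
piece 10:i rests on {9:i}
minimal pieces: {0:m}
ways to finish when only these pieces remain (= sum over removing one remaining piece with nothing left below it):
  1 left: {10}→1
  2 left: {9,10}→1
  3 left: {8,9,10}→1
  4 left: {3,8,9,10}→1  {7,8,9,10}→1
  5 left: {3,7,8,9,10}→2  {6,7,8,9,10}→1
  6 left: {3,6,7,8,9,10}→3  {5,6,7,8,9,10}→1
  7 left: {3,5,6,7,8,9,10}→4  {4,5,6,7,8,9,10}→1
  8 left: {3,4,5,6,7,8,9,10}→5
  9 left: {2,3,4,5,6,7,8,9,10}→5
  placing 0:m first → 5 extensions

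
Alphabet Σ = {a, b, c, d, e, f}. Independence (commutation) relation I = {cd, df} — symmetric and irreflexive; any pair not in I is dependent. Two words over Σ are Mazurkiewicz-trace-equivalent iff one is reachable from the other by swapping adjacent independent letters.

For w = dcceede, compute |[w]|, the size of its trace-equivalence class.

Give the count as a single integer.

piece 0:d — minimal
piece 1:c — minimal
piece 2:c rests on {1:c}
piece 3:e rests on {0:d, 2:c}
piece 4:e rests on {3:e}
piece 5:d rests on {4:e}
piece 6:e rests on {5:d}
minimal pieces: {0:d, 1:c}
ways to finish when only these pieces remain (= sum over removing one remaining piece with nothing left below it):
  1 left: {6}→1
  2 left: {5,6}→1
  3 left: {4,5,6}→1
  4 left: {3,4,5,6}→1
  5 left: {0,3,4,5,6}→1  {2,3,4,5,6}→1
  placing 0:d first → 1 extensions
  placing 1:c first → 2 extensions
total linear extensions = 3

3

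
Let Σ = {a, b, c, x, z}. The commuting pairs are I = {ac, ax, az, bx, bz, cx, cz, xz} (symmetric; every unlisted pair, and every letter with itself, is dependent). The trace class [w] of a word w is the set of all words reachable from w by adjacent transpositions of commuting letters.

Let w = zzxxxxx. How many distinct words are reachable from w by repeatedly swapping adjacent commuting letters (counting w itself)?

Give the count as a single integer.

21

piece 0:z — minimal
piece 1:z rests on {0:z}
piece 2:x — minimal
piece 3:x rests on {2:x}
piece 4:x rests on {3:x}
piece 5:x rests on {4:x}
piece 6:x rests on {5:x}
minimal pieces: {0:z, 2:x}
ways to finish when only these pieces remain (= sum over removing one remaining piece with nothing left below it):
  1 left: {1}→1  {6}→1
  2 left: {0,1}→1  {1,6}→2  {5,6}→1
  3 left: {0,1,6}→3  {1,5,6}→3  {4,5,6}→1
  4 left: {0,1,5,6}→6  {1,4,5,6}→4  {3,4,5,6}→1
  5 left: {0,1,4,5,6}→10  {1,3,4,5,6}→5  {2,3,4,5,6}→1
  placing 0:z first → 6 extensions
  placing 2:x first → 15 extensions
total linear extensions = 21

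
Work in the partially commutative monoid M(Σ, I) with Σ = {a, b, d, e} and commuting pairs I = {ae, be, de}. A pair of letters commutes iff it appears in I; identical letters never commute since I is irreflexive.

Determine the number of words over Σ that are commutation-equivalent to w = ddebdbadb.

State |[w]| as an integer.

0(d) covers ∅
1(d) covers 0:d
2(e) covers ∅
3(b) covers 1:d
4(d) covers 3:b
5(b) covers 4:d
6(a) covers 5:b
7(d) covers 6:a
8(b) covers 7:d
floor of heap: 0:d, 2:e
completions by unplaced set U, small U first (add the entries for U minus each lowest piece of U):
  |U|=1: {2}:1  {8}:1
  |U|=2: {2,8}:2  {7,8}:1
  |U|=3: {2,7,8}:3  {6,7,8}:1
  |U|=4: {2,6,7,8}:4  {5,6,7,8}:1
  |U|=5: {2,5,6,7,8}:5  {4,5,6,7,8}:1
  |U|=6: {2,4,5,6,7,8}:6  {3,4,5,6,7,8}:1
  |U|=7: {1,3,4,5,6,7,8}:1  {2,3,4,5,6,7,8}:7
  start at 0(d): 8
  start at 2(e): 1
sum over floor = 9

9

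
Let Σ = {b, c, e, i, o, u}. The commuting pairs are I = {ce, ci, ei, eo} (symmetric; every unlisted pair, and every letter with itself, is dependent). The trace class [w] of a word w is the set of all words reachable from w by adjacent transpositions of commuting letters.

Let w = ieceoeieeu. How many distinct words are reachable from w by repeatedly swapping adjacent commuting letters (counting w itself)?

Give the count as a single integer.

0(i) covers ∅
1(e) covers ∅
2(c) covers ∅
3(e) covers 1:e
4(o) covers 0:i, 2:c
5(e) covers 3:e
6(i) covers 4:o
7(e) covers 5:e
8(e) covers 7:e
9(u) covers 6:i, 8:e
floor of heap: 0:i, 1:e, 2:c
completions by unplaced set U, small U first (add the entries for U minus each lowest piece of U):
  |U|=1: {9}:1
  |U|=2: {6,9}:1  {8,9}:1
  |U|=3: {4,6,9}:1  {6,8,9}:2  {7,8,9}:1
  |U|=4: {0,4,6,9}:1  {2,4,6,9}:1  {4,6,8,9}:3  {5,7,8,9}:1  {6,7,8,9}:3
  |U|=5: {0,2,4,6,9}:2  {0,4,6,8,9}:4  {2,4,6,8,9}:4  {3,5,7,8,9}:1  {4,6,7,8,9}:6  {5,6,7,8,9}:4
  |U|=6: {0,2,4,6,8,9}:10  {0,4,6,7,8,9}:10  {1,3,5,7,8,9}:1  {2,4,6,7,8,9}:10  {3,5,6,7,8,9}:5  {4,5,6,7,8,9}:10
  |U|=7: {0,2,4,6,7,8,9}:30  {0,4,5,6,7,8,9}:20  {1,3,5,6,7,8,9}:6  {2,4,5,6,7,8,9}:20  {3,4,5,6,7,8,9}:15
  |U|=8: {0,2,4,5,6,7,8,9}:70  {0,3,4,5,6,7,8,9}:35  {1,3,4,5,6,7,8,9}:21  {2,3,4,5,6,7,8,9}:35
  start at 0(i): 56
  start at 1(e): 140
  start at 2(c): 56
sum over floor = 252

252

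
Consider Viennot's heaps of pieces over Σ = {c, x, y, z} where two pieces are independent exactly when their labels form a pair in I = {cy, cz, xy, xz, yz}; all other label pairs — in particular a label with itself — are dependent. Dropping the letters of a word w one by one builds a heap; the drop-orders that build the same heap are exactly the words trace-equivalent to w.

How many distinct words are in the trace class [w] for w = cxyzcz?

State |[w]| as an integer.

60

drop 0:c onto floor
drop 1:x onto {0:c}
drop 2:y onto floor
drop 3:z onto floor
drop 4:c onto {1:x}
drop 5:z onto {3:z}
ground layer = {0:c, 2:y, 3:z}
drop-orders for the pieces not yet dropped (sum over which currently-grounded one goes next):
  1 to go: {2} 1  {4} 1  {5} 1
  2 to go: {1,4} 1  {2,4} 2  {2,5} 2  {3,5} 1  {4,5} 2
  3 to go: {0,1,4} 1  {1,2,4} 3  {1,4,5} 3  {2,3,5} 3  {2,4,5} 6  {3,4,5} 3
  4 to go: {0,1,2,4} 4  {0,1,4,5} 4  {1,2,4,5} 12  {1,3,4,5} 6  {2,3,4,5} 12
  if 0:c drops first: 30 orders
  if 2:y drops first: 10 orders
  if 3:z drops first: 20 orders
heap linearizations: 60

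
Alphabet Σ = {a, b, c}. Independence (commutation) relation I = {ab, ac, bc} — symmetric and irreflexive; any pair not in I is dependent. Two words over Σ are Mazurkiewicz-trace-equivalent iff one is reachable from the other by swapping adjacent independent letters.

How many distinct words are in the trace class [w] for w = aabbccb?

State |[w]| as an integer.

210

0(a) covers ∅
1(a) covers 0:a
2(b) covers ∅
3(b) covers 2:b
4(c) covers ∅
5(c) covers 4:c
6(b) covers 3:b
floor of heap: 0:a, 2:b, 4:c
completions by unplaced set U, small U first (add the entries for U minus each lowest piece of U):
  |U|=1: {1}:1  {5}:1  {6}:1
  |U|=2: {0,1}:1  {1,5}:2  {1,6}:2  {3,6}:1  {4,5}:1  {5,6}:2
  |U|=3: {0,1,5}:3  {0,1,6}:3  {1,3,6}:3  {1,4,5}:3  {1,5,6}:6  {2,3,6}:1  {3,5,6}:3  {4,5,6}:3
  |U|=4: {0,1,3,6}:6  {0,1,4,5}:6  {0,1,5,6}:12  {1,2,3,6}:4  {1,3,5,6}:12  {1,4,5,6}:12  {2,3,5,6}:4  {3,4,5,6}:6
  |U|=5: {0,1,2,3,6}:10  {0,1,3,5,6}:30  {0,1,4,5,6}:30  {1,2,3,5,6}:20  {1,3,4,5,6}:30  {2,3,4,5,6}:10
  start at 0(a): 60
  start at 2(b): 90
  start at 4(c): 60
sum over floor = 210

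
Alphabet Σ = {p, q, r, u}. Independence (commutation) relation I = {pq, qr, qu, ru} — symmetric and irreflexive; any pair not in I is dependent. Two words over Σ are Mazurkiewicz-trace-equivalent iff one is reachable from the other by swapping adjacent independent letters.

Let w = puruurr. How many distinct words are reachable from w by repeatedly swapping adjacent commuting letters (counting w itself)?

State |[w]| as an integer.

0(p) covers ∅
1(u) covers 0:p
2(r) covers 0:p
3(u) covers 1:u
4(u) covers 3:u
5(r) covers 2:r
6(r) covers 5:r
floor of heap: 0:p
completions by unplaced set U, small U first (add the entries for U minus each lowest piece of U):
  |U|=1: {4}:1  {6}:1
  |U|=2: {3,4}:1  {4,6}:2  {5,6}:1
  |U|=3: {1,3,4}:1  {2,5,6}:1  {3,4,6}:3  {4,5,6}:3
  |U|=4: {1,3,4,6}:4  {2,4,5,6}:4  {3,4,5,6}:6
  |U|=5: {1,3,4,5,6}:10  {2,3,4,5,6}:10
  start at 0(p): 20

20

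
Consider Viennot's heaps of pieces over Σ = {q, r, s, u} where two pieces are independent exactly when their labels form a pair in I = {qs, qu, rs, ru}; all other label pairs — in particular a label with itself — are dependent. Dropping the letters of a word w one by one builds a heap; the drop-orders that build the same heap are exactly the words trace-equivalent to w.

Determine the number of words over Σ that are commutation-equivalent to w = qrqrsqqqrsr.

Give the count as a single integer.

piece 0:q — minimal
piece 1:r rests on {0:q}
piece 2:q rests on {1:r}
piece 3:r rests on {2:q}
piece 4:s — minimal
piece 5:q rests on {3:r}
piece 6:q rests on {5:q}
piece 7:q rests on {6:q}
piece 8:r rests on {7:q}
piece 9:s rests on {4:s}
piece 10:r rests on {8:r}
minimal pieces: {0:q, 4:s}
ways to finish when only these pieces remain (= sum over removing one remaining piece with nothing left below it):
  1 left: {9}→1  {10}→1
  2 left: {4,9}→1  {8,10}→1  {9,10}→2
  3 left: {4,9,10}→3  {7,8,10}→1  {8,9,10}→3
  4 left: {4,8,9,10}→6  {6,7,8,10}→1  {7,8,9,10}→4
  5 left: {4,7,8,9,10}→10  {5,6,7,8,10}→1  {6,7,8,9,10}→5
  6 left: {3,5,6,7,8,10}→1  {4,6,7,8,9,10}→15  {5,6,7,8,9,10}→6
  7 left: {2,3,5,6,7,8,10}→1  {3,5,6,7,8,9,10}→7  {4,5,6,7,8,9,10}→21
  8 left: {1,2,3,5,6,7,8,10}→1  {2,3,5,6,7,8,9,10}→8  {3,4,5,6,7,8,9,10}→28
  9 left: {0,1,2,3,5,6,7,8,10}→1  {1,2,3,5,6,7,8,9,10}→9  {2,3,4,5,6,7,8,9,10}→36
  placing 0:q first → 45 extensions
  placing 4:s first → 10 extensions
total linear extensions = 55

55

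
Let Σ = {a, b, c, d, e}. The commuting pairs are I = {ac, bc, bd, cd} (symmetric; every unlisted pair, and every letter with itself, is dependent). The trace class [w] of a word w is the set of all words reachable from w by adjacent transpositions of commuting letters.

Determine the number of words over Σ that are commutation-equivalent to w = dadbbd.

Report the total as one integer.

piece 0:d — minimal
piece 1:a rests on {0:d}
piece 2:d rests on {1:a}
piece 3:b rests on {1:a}
piece 4:b rests on {3:b}
piece 5:d rests on {2:d}
minimal pieces: {0:d}
ways to finish when only these pieces remain (= sum over removing one remaining piece with nothing left below it):
  1 left: {4}→1  {5}→1
  2 left: {2,5}→1  {3,4}→1  {4,5}→2
  3 left: {2,4,5}→3  {3,4,5}→3
  4 left: {2,3,4,5}→6
  placing 0:d first → 6 extensions

6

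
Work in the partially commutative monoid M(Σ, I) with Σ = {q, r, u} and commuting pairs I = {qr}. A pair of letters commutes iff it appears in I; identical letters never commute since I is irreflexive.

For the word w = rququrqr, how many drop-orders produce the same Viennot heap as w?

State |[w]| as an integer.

0(r) covers ∅
1(q) covers ∅
2(u) covers 0:r, 1:q
3(q) covers 2:u
4(u) covers 3:q
5(r) covers 4:u
6(q) covers 4:u
7(r) covers 5:r
floor of heap: 0:r, 1:q
completions by unplaced set U, small U first (add the entries for U minus each lowest piece of U):
  |U|=1: {6}:1  {7}:1
  |U|=2: {5,7}:1  {6,7}:2
  |U|=3: {5,6,7}:3
  |U|=4: {4,5,6,7}:3
  |U|=5: {3,4,5,6,7}:3
  |U|=6: {2,3,4,5,6,7}:3
  start at 0(r): 3
  start at 1(q): 3
sum over floor = 6

6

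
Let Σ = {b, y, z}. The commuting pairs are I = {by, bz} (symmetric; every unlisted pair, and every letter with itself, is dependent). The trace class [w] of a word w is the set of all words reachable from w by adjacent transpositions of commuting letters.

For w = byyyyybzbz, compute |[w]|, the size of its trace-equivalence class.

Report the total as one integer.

drop 0:b onto floor
drop 1:y onto floor
drop 2:y onto {1:y}
drop 3:y onto {2:y}
drop 4:y onto {3:y}
drop 5:y onto {4:y}
drop 6:b onto {0:b}
drop 7:z onto {5:y}
drop 8:b onto {6:b}
drop 9:z onto {7:z}
ground layer = {0:b, 1:y}
drop-orders for the pieces not yet dropped (sum over which currently-grounded one goes next):
  1 to go: {8} 1  {9} 1
  2 to go: {6,8} 1  {7,9} 1  {8,9} 2
  3 to go: {0,6,8} 1  {5,7,9} 1  {6,8,9} 3  {7,8,9} 3
  4 to go: {0,6,8,9} 4  {4,5,7,9} 1  {5,7,8,9} 4  {6,7,8,9} 6
  5 to go: {0,6,7,8,9} 10  {3,4,5,7,9} 1  {4,5,7,8,9} 5  {5,6,7,8,9} 10
  6 to go: {0,5,6,7,8,9} 20  {2,3,4,5,7,9} 1  {3,4,5,7,8,9} 6  {4,5,6,7,8,9} 15
  7 to go: {0,4,5,6,7,8,9} 35  {1,2,3,4,5,7,9} 1  {2,3,4,5,7,8,9} 7  {3,4,5,6,7,8,9} 21
  8 to go: {0,3,4,5,6,7,8,9} 56  {1,2,3,4,5,7,8,9} 8  {2,3,4,5,6,7,8,9} 28
  if 0:b drops first: 36 orders
  if 1:y drops first: 84 orders
heap linearizations: 120

120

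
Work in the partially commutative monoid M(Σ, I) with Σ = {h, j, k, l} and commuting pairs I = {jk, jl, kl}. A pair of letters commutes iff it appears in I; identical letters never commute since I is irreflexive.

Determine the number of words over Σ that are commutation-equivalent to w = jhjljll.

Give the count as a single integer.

drop 0:j onto floor
drop 1:h onto {0:j}
drop 2:j onto {1:h}
drop 3:l onto {1:h}
drop 4:j onto {2:j}
drop 5:l onto {3:l}
drop 6:l onto {5:l}
ground layer = {0:j}
drop-orders for the pieces not yet dropped (sum over which currently-grounded one goes next):
  1 to go: {4} 1  {6} 1
  2 to go: {2,4} 1  {4,6} 2  {5,6} 1
  3 to go: {2,4,6} 3  {3,5,6} 1  {4,5,6} 3
  4 to go: {2,4,5,6} 6  {3,4,5,6} 4
  5 to go: {2,3,4,5,6} 10
  if 0:j drops first: 10 orders

10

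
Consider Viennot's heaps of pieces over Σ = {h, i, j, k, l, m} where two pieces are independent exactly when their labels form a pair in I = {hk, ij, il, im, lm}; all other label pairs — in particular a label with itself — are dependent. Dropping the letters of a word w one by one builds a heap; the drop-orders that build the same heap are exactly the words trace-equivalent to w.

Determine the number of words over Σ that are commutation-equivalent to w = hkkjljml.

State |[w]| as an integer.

6

0(h) covers ∅
1(k) covers ∅
2(k) covers 1:k
3(j) covers 0:h, 2:k
4(l) covers 3:j
5(j) covers 4:l
6(m) covers 5:j
7(l) covers 5:j
floor of heap: 0:h, 1:k
completions by unplaced set U, small U first (add the entries for U minus each lowest piece of U):
  |U|=1: {6}:1  {7}:1
  |U|=2: {6,7}:2
  |U|=3: {5,6,7}:2
  |U|=4: {4,5,6,7}:2
  |U|=5: {3,4,5,6,7}:2
  |U|=6: {0,3,4,5,6,7}:2  {2,3,4,5,6,7}:2
  start at 0(h): 2
  start at 1(k): 4
sum over floor = 6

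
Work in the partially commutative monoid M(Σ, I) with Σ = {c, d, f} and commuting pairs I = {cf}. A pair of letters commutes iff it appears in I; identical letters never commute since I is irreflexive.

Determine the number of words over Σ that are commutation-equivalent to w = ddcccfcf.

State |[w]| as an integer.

15

#0=d has no predecessor
#1=d depends on [0:d]
#2=c depends on [1:d]
#3=c depends on [2:c]
#4=c depends on [3:c]
#5=f depends on [1:d]
#6=c depends on [4:c]
#7=f depends on [5:f]
sources: [0:d]
N(rest) = Σ N(rest − s) over sources s of rest; N(one piece) = 1:
  size 1 → [6]=1  [7]=1
  size 2 → [4,6]=1  [5,7]=1  [6,7]=2
  size 3 → [3,4,6]=1  [4,6,7]=3  [5,6,7]=3
  size 4 → [2,3,4,6]=1  [3,4,6,7]=4  [4,5,6,7]=6
  size 5 → [2,3,4,6,7]=5  [3,4,5,6,7]=10
  size 6 → [2,3,4,5,6,7]=15
  first=0(d) contributes 15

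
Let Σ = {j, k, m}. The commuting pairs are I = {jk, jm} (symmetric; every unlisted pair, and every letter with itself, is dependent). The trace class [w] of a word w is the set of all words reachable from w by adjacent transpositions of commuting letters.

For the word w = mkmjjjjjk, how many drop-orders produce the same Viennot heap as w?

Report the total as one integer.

126

piece 0:m — minimal
piece 1:k rests on {0:m}
piece 2:m rests on {1:k}
piece 3:j — minimal
piece 4:j rests on {3:j}
piece 5:j rests on {4:j}
piece 6:j rests on {5:j}
piece 7:j rests on {6:j}
piece 8:k rests on {2:m}
minimal pieces: {0:m, 3:j}
ways to finish when only these pieces remain (= sum over removing one remaining piece with nothing left below it):
  1 left: {7}→1  {8}→1
  2 left: {2,8}→1  {6,7}→1  {7,8}→2
  3 left: {1,2,8}→1  {2,7,8}→3  {5,6,7}→1  {6,7,8}→3
  4 left: {0,1,2,8}→1  {1,2,7,8}→4  {2,6,7,8}→6  {4,5,6,7}→1  {5,6,7,8}→4
  5 left: {0,1,2,7,8}→5  {1,2,6,7,8}→10  {2,5,6,7,8}→10  {3,4,5,6,7}→1  {4,5,6,7,8}→5
  6 left: {0,1,2,6,7,8}→15  {1,2,5,6,7,8}→20  {2,4,5,6,7,8}→15  {3,4,5,6,7,8}→6
  7 left: {0,1,2,5,6,7,8}→35  {1,2,4,5,6,7,8}→35  {2,3,4,5,6,7,8}→21
  placing 0:m first → 56 extensions
  placing 3:j first → 70 extensions
total linear extensions = 126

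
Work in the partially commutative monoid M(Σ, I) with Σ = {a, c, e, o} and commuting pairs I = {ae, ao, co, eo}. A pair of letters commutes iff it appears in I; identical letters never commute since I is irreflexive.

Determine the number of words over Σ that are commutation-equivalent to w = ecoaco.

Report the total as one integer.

0(e) covers ∅
1(c) covers 0:e
2(o) covers ∅
3(a) covers 1:c
4(c) covers 3:a
5(o) covers 2:o
floor of heap: 0:e, 2:o
completions by unplaced set U, small U first (add the entries for U minus each lowest piece of U):
  |U|=1: {4}:1  {5}:1
  |U|=2: {2,5}:1  {3,4}:1  {4,5}:2
  |U|=3: {1,3,4}:1  {2,4,5}:3  {3,4,5}:3
  |U|=4: {0,1,3,4}:1  {1,3,4,5}:4  {2,3,4,5}:6
  start at 0(e): 10
  start at 2(o): 5
sum over floor = 15

15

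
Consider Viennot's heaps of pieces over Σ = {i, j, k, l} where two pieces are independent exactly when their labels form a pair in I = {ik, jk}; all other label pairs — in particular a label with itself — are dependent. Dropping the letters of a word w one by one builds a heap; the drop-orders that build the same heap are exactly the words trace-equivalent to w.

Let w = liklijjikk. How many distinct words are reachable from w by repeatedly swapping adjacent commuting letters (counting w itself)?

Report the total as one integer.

30

0(l) covers ∅
1(i) covers 0:l
2(k) covers 0:l
3(l) covers 1:i, 2:k
4(i) covers 3:l
5(j) covers 4:i
6(j) covers 5:j
7(i) covers 6:j
8(k) covers 3:l
9(k) covers 8:k
floor of heap: 0:l
completions by unplaced set U, small U first (add the entries for U minus each lowest piece of U):
  |U|=1: {7}:1  {9}:1
  |U|=2: {6,7}:1  {7,9}:2  {8,9}:1
  |U|=3: {5,6,7}:1  {6,7,9}:3  {7,8,9}:3
  |U|=4: {4,5,6,7}:1  {5,6,7,9}:4  {6,7,8,9}:6
  |U|=5: {4,5,6,7,9}:5  {5,6,7,8,9}:10
  |U|=6: {4,5,6,7,8,9}:15
  |U|=7: {3,4,5,6,7,8,9}:15
  |U|=8: {1,3,4,5,6,7,8,9}:15  {2,3,4,5,6,7,8,9}:15
  start at 0(l): 30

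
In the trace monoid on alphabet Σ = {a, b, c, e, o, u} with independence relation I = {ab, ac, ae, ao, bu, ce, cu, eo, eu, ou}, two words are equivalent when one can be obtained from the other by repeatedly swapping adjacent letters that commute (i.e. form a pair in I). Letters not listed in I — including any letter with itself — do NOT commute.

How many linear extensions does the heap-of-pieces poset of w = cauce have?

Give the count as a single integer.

30

drop 0:c onto floor
drop 1:a onto floor
drop 2:u onto {1:a}
drop 3:c onto {0:c}
drop 4:e onto floor
ground layer = {0:c, 1:a, 4:e}
drop-orders for the pieces not yet dropped (sum over which currently-grounded one goes next):
  1 to go: {2} 1  {3} 1  {4} 1
  2 to go: {0,3} 1  {1,2} 1  {2,3} 2  {2,4} 2  {3,4} 2
  3 to go: {0,2,3} 3  {0,3,4} 3  {1,2,3} 3  {1,2,4} 3  {2,3,4} 6
  if 0:c drops first: 12 orders
  if 1:a drops first: 12 orders
  if 4:e drops first: 6 orders
heap linearizations: 30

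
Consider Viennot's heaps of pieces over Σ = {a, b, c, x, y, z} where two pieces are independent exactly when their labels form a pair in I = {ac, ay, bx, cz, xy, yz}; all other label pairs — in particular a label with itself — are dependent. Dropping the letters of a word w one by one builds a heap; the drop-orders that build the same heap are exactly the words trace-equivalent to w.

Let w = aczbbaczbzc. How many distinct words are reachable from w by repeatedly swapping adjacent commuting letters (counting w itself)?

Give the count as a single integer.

18

0(a) covers ∅
1(c) covers ∅
2(z) covers 0:a
3(b) covers 1:c, 2:z
4(b) covers 3:b
5(a) covers 4:b
6(c) covers 4:b
7(z) covers 5:a
8(b) covers 6:c, 7:z
9(z) covers 8:b
10(c) covers 8:b
floor of heap: 0:a, 1:c
completions by unplaced set U, small U first (add the entries for U minus each lowest piece of U):
  |U|=1: {9}:1  {10}:1
  |U|=2: {9,10}:2
  |U|=3: {8,9,10}:2
  |U|=4: {6,8,9,10}:2  {7,8,9,10}:2
  |U|=5: {5,7,8,9,10}:2  {6,7,8,9,10}:4
  |U|=6: {5,6,7,8,9,10}:6
  |U|=7: {4,5,6,7,8,9,10}:6
  |U|=8: {3,4,5,6,7,8,9,10}:6
  |U|=9: {1,3,4,5,6,7,8,9,10}:6  {2,3,4,5,6,7,8,9,10}:6
  start at 0(a): 12
  start at 1(c): 6
sum over floor = 18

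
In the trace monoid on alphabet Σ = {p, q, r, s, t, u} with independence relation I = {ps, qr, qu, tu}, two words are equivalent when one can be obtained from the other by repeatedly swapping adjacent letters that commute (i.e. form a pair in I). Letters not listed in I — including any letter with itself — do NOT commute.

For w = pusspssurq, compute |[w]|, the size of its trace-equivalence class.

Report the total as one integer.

15

piece 0:p — minimal
piece 1:u rests on {0:p}
piece 2:s rests on {1:u}
piece 3:s rests on {2:s}
piece 4:p rests on {1:u}
piece 5:s rests on {3:s}
piece 6:s rests on {5:s}
piece 7:u rests on {4:p, 6:s}
piece 8:r rests on {7:u}
piece 9:q rests on {4:p, 6:s}
minimal pieces: {0:p}
ways to finish when only these pieces remain (= sum over removing one remaining piece with nothing left below it):
  1 left: {8}→1  {9}→1
  2 left: {7,8}→1  {8,9}→2
  3 left: {7,8,9}→3
  4 left: {4,7,8,9}→3  {6,7,8,9}→3
  5 left: {4,6,7,8,9}→6  {5,6,7,8,9}→3
  6 left: {3,5,6,7,8,9}→3  {4,5,6,7,8,9}→9
  7 left: {2,3,5,6,7,8,9}→3  {3,4,5,6,7,8,9}→12
  8 left: {2,3,4,5,6,7,8,9}→15
  placing 0:p first → 15 extensions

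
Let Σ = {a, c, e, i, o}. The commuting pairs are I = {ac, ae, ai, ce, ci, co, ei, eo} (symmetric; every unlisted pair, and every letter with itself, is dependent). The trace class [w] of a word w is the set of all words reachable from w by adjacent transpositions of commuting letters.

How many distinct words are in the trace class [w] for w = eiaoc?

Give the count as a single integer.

40

0(e) covers ∅
1(i) covers ∅
2(a) covers ∅
3(o) covers 1:i, 2:a
4(c) covers ∅
floor of heap: 0:e, 1:i, 2:a, 4:c
completions by unplaced set U, small U first (add the entries for U minus each lowest piece of U):
  |U|=1: {0}:1  {3}:1  {4}:1
  |U|=2: {0,3}:2  {0,4}:2  {1,3}:1  {2,3}:1  {3,4}:2
  |U|=3: {0,1,3}:3  {0,2,3}:3  {0,3,4}:6  {1,2,3}:2  {1,3,4}:3  {2,3,4}:3
  start at 0(e): 8
  start at 1(i): 12
  start at 2(a): 12
  start at 4(c): 8
sum over floor = 40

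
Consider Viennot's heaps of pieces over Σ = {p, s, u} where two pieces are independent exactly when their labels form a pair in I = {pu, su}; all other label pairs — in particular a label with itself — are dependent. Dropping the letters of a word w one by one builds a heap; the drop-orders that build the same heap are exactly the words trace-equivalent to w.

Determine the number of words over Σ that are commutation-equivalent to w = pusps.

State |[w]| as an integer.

0(p) covers ∅
1(u) covers ∅
2(s) covers 0:p
3(p) covers 2:s
4(s) covers 3:p
floor of heap: 0:p, 1:u
completions by unplaced set U, small U first (add the entries for U minus each lowest piece of U):
  |U|=1: {1}:1  {4}:1
  |U|=2: {1,4}:2  {3,4}:1
  |U|=3: {1,3,4}:3  {2,3,4}:1
  start at 0(p): 4
  start at 1(u): 1
sum over floor = 5

5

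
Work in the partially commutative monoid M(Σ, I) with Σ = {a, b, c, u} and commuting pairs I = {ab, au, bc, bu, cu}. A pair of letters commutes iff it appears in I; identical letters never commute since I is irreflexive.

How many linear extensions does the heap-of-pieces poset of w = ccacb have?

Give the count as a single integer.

piece 0:c — minimal
piece 1:c rests on {0:c}
piece 2:a rests on {1:c}
piece 3:c rests on {2:a}
piece 4:b — minimal
minimal pieces: {0:c, 4:b}
ways to finish when only these pieces remain (= sum over removing one remaining piece with nothing left below it):
  1 left: {3}→1  {4}→1
  2 left: {2,3}→1  {3,4}→2
  3 left: {1,2,3}→1  {2,3,4}→3
  placing 0:c first → 4 extensions
  placing 4:b first → 1 extensions
total linear extensions = 5

5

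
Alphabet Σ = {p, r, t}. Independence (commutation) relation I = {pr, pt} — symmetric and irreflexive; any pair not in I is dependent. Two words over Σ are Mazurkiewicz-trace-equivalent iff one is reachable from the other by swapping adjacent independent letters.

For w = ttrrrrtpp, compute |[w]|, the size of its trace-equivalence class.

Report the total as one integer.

36

#0=t has no predecessor
#1=t depends on [0:t]
#2=r depends on [1:t]
#3=r depends on [2:r]
#4=r depends on [3:r]
#5=r depends on [4:r]
#6=t depends on [5:r]
#7=p has no predecessor
#8=p depends on [7:p]
sources: [0:t, 7:p]
N(rest) = Σ N(rest − s) over sources s of rest; N(one piece) = 1:
  size 1 → [6]=1  [8]=1
  size 2 → [5,6]=1  [6,8]=2  [7,8]=1
  size 3 → [4,5,6]=1  [5,6,8]=3  [6,7,8]=3
  size 4 → [3,4,5,6]=1  [4,5,6,8]=4  [5,6,7,8]=6
  size 5 → [2,3,4,5,6]=1  [3,4,5,6,8]=5  [4,5,6,7,8]=10
  size 6 → [1,2,3,4,5,6]=1  [2,3,4,5,6,8]=6  [3,4,5,6,7,8]=15
  size 7 → [0,1,2,3,4,5,6]=1  [1,2,3,4,5,6,8]=7  [2,3,4,5,6,7,8]=21
  first=0(t) contributes 28
  first=7(p) contributes 8
|[w]| = 36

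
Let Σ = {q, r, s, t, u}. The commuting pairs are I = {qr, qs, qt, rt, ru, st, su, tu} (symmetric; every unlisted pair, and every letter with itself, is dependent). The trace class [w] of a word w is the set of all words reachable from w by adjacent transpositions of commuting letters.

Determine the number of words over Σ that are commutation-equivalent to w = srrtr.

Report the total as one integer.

5

#0=s has no predecessor
#1=r depends on [0:s]
#2=r depends on [1:r]
#3=t has no predecessor
#4=r depends on [2:r]
sources: [0:s, 3:t]
N(rest) = Σ N(rest − s) over sources s of rest; N(one piece) = 1:
  size 1 → [3]=1  [4]=1
  size 2 → [2,4]=1  [3,4]=2
  size 3 → [1,2,4]=1  [2,3,4]=3
  first=0(s) contributes 4
  first=3(t) contributes 1
|[w]| = 5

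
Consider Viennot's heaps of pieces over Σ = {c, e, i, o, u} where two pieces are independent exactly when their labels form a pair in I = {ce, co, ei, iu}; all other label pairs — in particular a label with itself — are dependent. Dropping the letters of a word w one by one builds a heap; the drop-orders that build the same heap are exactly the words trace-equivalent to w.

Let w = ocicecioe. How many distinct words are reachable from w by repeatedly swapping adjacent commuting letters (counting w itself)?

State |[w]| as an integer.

11

0(o) covers ∅
1(c) covers ∅
2(i) covers 0:o, 1:c
3(c) covers 2:i
4(e) covers 0:o
5(c) covers 3:c
6(i) covers 5:c
7(o) covers 4:e, 6:i
8(e) covers 7:o
floor of heap: 0:o, 1:c
completions by unplaced set U, small U first (add the entries for U minus each lowest piece of U):
  |U|=1: {8}:1
  |U|=2: {7,8}:1
  |U|=3: {4,7,8}:1  {6,7,8}:1
  |U|=4: {4,6,7,8}:2  {5,6,7,8}:1
  |U|=5: {3,5,6,7,8}:1  {4,5,6,7,8}:3
  |U|=6: {2,3,5,6,7,8}:1  {3,4,5,6,7,8}:4
  |U|=7: {1,2,3,5,6,7,8}:1  {2,3,4,5,6,7,8}:5
  start at 0(o): 6
  start at 1(c): 5
sum over floor = 11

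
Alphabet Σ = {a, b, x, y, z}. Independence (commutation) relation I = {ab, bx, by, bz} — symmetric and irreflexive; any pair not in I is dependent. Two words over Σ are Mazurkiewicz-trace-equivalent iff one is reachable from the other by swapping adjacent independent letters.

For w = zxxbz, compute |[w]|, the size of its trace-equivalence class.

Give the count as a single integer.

piece 0:z — minimal
piece 1:x rests on {0:z}
piece 2:x rests on {1:x}
piece 3:b — minimal
piece 4:z rests on {2:x}
minimal pieces: {0:z, 3:b}
ways to finish when only these pieces remain (= sum over removing one remaining piece with nothing left below it):
  1 left: {3}→1  {4}→1
  2 left: {2,4}→1  {3,4}→2
  3 left: {1,2,4}→1  {2,3,4}→3
  placing 0:z first → 4 extensions
  placing 3:b first → 1 extensions
total linear extensions = 5

5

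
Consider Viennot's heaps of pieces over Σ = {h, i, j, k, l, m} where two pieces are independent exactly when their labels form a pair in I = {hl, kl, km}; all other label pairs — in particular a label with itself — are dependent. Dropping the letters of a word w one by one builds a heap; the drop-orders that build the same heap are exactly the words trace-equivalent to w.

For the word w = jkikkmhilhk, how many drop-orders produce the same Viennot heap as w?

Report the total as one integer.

9

piece 0:j — minimal
piece 1:k rests on {0:j}
piece 2:i rests on {1:k}
piece 3:k rests on {2:i}
piece 4:k rests on {3:k}
piece 5:m rests on {2:i}
piece 6:h rests on {4:k, 5:m}
piece 7:i rests on {6:h}
piece 8:l rests on {7:i}
piece 9:h rests on {7:i}
piece 10:k rests on {9:h}
minimal pieces: {0:j}
ways to finish when only these pieces remain (= sum over removing one remaining piece with nothing left below it):
  1 left: {8}→1  {10}→1
  2 left: {8,10}→2  {9,10}→1
  3 left: {8,9,10}→3
  4 left: {7,8,9,10}→3
  5 left: {6,7,8,9,10}→3
  6 left: {4,6,7,8,9,10}→3  {5,6,7,8,9,10}→3
  7 left: {3,4,6,7,8,9,10}→3  {4,5,6,7,8,9,10}→6
  8 left: {3,4,5,6,7,8,9,10}→9
  9 left: {2,3,4,5,6,7,8,9,10}→9
  placing 0:j first → 9 extensions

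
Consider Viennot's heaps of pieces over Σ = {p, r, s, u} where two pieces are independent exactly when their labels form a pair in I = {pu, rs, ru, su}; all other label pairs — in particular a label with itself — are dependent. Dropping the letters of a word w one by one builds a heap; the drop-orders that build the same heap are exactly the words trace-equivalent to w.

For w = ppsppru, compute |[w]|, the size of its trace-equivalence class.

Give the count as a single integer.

#0=p has no predecessor
#1=p depends on [0:p]
#2=s depends on [1:p]
#3=p depends on [2:s]
#4=p depends on [3:p]
#5=r depends on [4:p]
#6=u has no predecessor
sources: [0:p, 6:u]
N(rest) = Σ N(rest − s) over sources s of rest; N(one piece) = 1:
  size 1 → [5]=1  [6]=1
  size 2 → [4,5]=1  [5,6]=2
  size 3 → [3,4,5]=1  [4,5,6]=3
  size 4 → [2,3,4,5]=1  [3,4,5,6]=4
  size 5 → [1,2,3,4,5]=1  [2,3,4,5,6]=5
  first=0(p) contributes 6
  first=6(u) contributes 1
|[w]| = 7

7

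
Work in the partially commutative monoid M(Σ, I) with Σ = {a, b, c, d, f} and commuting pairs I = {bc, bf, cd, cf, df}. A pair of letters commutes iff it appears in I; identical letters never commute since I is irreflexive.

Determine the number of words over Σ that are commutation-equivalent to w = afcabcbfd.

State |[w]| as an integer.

40

drop 0:a onto floor
drop 1:f onto {0:a}
drop 2:c onto {0:a}
drop 3:a onto {1:f, 2:c}
drop 4:b onto {3:a}
drop 5:c onto {3:a}
drop 6:b onto {4:b}
drop 7:f onto {3:a}
drop 8:d onto {6:b}
ground layer = {0:a}
drop-orders for the pieces not yet dropped (sum over which currently-grounded one goes next):
  1 to go: {5} 1  {7} 1  {8} 1
  2 to go: {5,7} 2  {5,8} 2  {6,8} 1  {7,8} 2
  3 to go: {4,6,8} 1  {5,6,8} 3  {5,7,8} 6  {6,7,8} 3
  4 to go: {4,5,6,8} 4  {4,6,7,8} 4  {5,6,7,8} 12
  5 to go: {4,5,6,7,8} 20
  6 to go: {3,4,5,6,7,8} 20
  7 to go: {1,3,4,5,6,7,8} 20  {2,3,4,5,6,7,8} 20
  if 0:a drops first: 40 orders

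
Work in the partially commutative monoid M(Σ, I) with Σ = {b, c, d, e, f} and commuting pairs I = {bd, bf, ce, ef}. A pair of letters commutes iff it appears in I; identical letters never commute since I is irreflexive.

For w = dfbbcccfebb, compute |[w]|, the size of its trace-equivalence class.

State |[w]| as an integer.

87

drop 0:d onto floor
drop 1:f onto {0:d}
drop 2:b onto floor
drop 3:b onto {2:b}
drop 4:c onto {1:f, 3:b}
drop 5:c onto {4:c}
drop 6:c onto {5:c}
drop 7:f onto {6:c}
drop 8:e onto {0:d, 3:b}
drop 9:b onto {6:c, 8:e}
drop 10:b onto {9:b}
ground layer = {0:d, 2:b}
drop-orders for the pieces not yet dropped (sum over which currently-grounded one goes next):
  1 to go: {7} 1  {10} 1
  2 to go: {7,10} 2  {9,10} 1
  3 to go: {7,9,10} 3  {8,9,10} 1
  4 to go: {6,7,9,10} 3  {7,8,9,10} 4
  5 to go: {5,6,7,9,10} 3  {6,7,8,9,10} 7
  6 to go: {4,5,6,7,9,10} 3  {5,6,7,8,9,10} 10
  7 to go: {1,4,5,6,7,9,10} 3  {4,5,6,7,8,9,10} 13
  8 to go: {1,4,5,6,7,8,9,10} 16  {3,4,5,6,7,8,9,10} 13
  9 to go: {0,1,4,5,6,7,8,9,10} 16  {1,3,4,5,6,7,8,9,10} 29  {2,3,4,5,6,7,8,9,10} 13
  if 0:d drops first: 42 orders
  if 2:b drops first: 45 orders
heap linearizations: 87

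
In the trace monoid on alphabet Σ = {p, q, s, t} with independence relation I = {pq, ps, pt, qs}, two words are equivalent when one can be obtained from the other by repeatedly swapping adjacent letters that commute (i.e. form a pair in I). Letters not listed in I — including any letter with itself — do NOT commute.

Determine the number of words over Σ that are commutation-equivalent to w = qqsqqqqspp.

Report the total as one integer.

piece 0:q — minimal
piece 1:q rests on {0:q}
piece 2:s — minimal
piece 3:q rests on {1:q}
piece 4:q rests on {3:q}
piece 5:q rests on {4:q}
piece 6:q rests on {5:q}
piece 7:s rests on {2:s}
piece 8:p — minimal
piece 9:p rests on {8:p}
minimal pieces: {0:q, 2:s, 8:p}
ways to finish when only these pieces remain (= sum over removing one remaining piece with nothing left below it):
  1 left: {6}→1  {7}→1  {9}→1
  2 left: {2,7}→1  {5,6}→1  {6,7}→2  {6,9}→2  {7,9}→2  {8,9}→1
  3 left: {2,6,7}→3  {2,7,9}→3  {4,5,6}→1  {5,6,7}→3  {5,6,9}→3  {6,7,9}→6  {6,8,9}→3  {7,8,9}→3
  4 left: {2,5,6,7}→6  {2,6,7,9}→12  {2,7,8,9}→6  {3,4,5,6}→1  {4,5,6,7}→4  {4,5,6,9}→4  {5,6,7,9}→12  {5,6,8,9}→6  {6,7,8,9}→12
  5 left: {1,3,4,5,6}→1  {2,4,5,6,7}→10  {2,5,6,7,9}→30  {2,6,7,8,9}→30  {3,4,5,6,7}→5  {3,4,5,6,9}→5  {4,5,6,7,9}→20  {4,5,6,8,9}→10  {5,6,7,8,9}→30
  6 left: {0,1,3,4,5,6}→1  {1,3,4,5,6,7}→6  {1,3,4,5,6,9}→6  {2,3,4,5,6,7}→15  {2,4,5,6,7,9}→60  {2,5,6,7,8,9}→90  {3,4,5,6,7,9}→30  {3,4,5,6,8,9}→15  {4,5,6,7,8,9}→60
  7 left: {0,1,3,4,5,6,7}→7  {0,1,3,4,5,6,9}→7  {1,2,3,4,5,6,7}→21  {1,3,4,5,6,7,9}→42  {1,3,4,5,6,8,9}→21  {2,3,4,5,6,7,9}→105  {2,4,5,6,7,8,9}→210  {3,4,5,6,7,8,9}→105
  8 left: {0,1,2,3,4,5,6,7}→28  {0,1,3,4,5,6,7,9}→56  {0,1,3,4,5,6,8,9}→28  {1,2,3,4,5,6,7,9}→168  {1,3,4,5,6,7,8,9}→168  {2,3,4,5,6,7,8,9}→420
  placing 0:q first → 756 extensions
  placing 2:s first → 252 extensions
  placing 8:p first → 252 extensions
total linear extensions = 1260

1260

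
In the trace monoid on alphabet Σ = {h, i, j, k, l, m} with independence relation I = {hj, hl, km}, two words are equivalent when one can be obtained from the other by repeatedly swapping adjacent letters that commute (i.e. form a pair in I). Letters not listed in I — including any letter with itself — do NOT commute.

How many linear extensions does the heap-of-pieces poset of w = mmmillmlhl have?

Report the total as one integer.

piece 0:m — minimal
piece 1:m rests on {0:m}
piece 2:m rests on {1:m}
piece 3:i rests on {2:m}
piece 4:l rests on {3:i}
piece 5:l rests on {4:l}
piece 6:m rests on {5:l}
piece 7:l rests on {6:m}
piece 8:h rests on {6:m}
piece 9:l rests on {7:l}
minimal pieces: {0:m}
ways to finish when only these pieces remain (= sum over removing one remaining piece with nothing left below it):
  1 left: {8}→1  {9}→1
  2 left: {7,9}→1  {8,9}→2
  3 left: {7,8,9}→3
  4 left: {6,7,8,9}→3
  5 left: {5,6,7,8,9}→3
  6 left: {4,5,6,7,8,9}→3
  7 left: {3,4,5,6,7,8,9}→3
  8 left: {2,3,4,5,6,7,8,9}→3
  placing 0:m first → 3 extensions

3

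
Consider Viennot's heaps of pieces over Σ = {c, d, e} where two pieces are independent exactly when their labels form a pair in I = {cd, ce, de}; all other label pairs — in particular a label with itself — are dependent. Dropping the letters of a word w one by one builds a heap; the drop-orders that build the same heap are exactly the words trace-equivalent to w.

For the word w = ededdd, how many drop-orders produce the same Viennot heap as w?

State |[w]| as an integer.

#0=e has no predecessor
#1=d has no predecessor
#2=e depends on [0:e]
#3=d depends on [1:d]
#4=d depends on [3:d]
#5=d depends on [4:d]
sources: [0:e, 1:d]
N(rest) = Σ N(rest − s) over sources s of rest; N(one piece) = 1:
  size 1 → [2]=1  [5]=1
  size 2 → [0,2]=1  [2,5]=2  [4,5]=1
  size 3 → [0,2,5]=3  [2,4,5]=3  [3,4,5]=1
  size 4 → [0,2,4,5]=6  [1,3,4,5]=1  [2,3,4,5]=4
  first=0(e) contributes 5
  first=1(d) contributes 10
|[w]| = 15

15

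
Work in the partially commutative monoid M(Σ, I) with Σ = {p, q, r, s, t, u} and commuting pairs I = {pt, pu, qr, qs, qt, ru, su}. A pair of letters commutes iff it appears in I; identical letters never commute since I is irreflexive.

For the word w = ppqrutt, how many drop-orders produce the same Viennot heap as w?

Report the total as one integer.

3

#0=p has no predecessor
#1=p depends on [0:p]
#2=q depends on [1:p]
#3=r depends on [1:p]
#4=u depends on [2:q]
#5=t depends on [3:r, 4:u]
#6=t depends on [5:t]
sources: [0:p]
N(rest) = Σ N(rest − s) over sources s of rest; N(one piece) = 1:
  size 1 → [6]=1
  size 2 → [5,6]=1
  size 3 → [3,5,6]=1  [4,5,6]=1
  size 4 → [2,4,5,6]=1  [3,4,5,6]=2
  size 5 → [2,3,4,5,6]=3
  first=0(p) contributes 3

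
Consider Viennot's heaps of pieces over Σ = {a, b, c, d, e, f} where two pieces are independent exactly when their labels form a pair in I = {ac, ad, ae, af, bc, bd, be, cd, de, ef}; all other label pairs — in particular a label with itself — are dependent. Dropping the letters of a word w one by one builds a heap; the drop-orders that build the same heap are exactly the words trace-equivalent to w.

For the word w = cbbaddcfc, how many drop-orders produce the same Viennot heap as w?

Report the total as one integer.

piece 0:c — minimal
piece 1:b — minimal
piece 2:b rests on {1:b}
piece 3:a rests on {2:b}
piece 4:d — minimal
piece 5:d rests on {4:d}
piece 6:c rests on {0:c}
piece 7:f rests on {2:b, 5:d, 6:c}
piece 8:c rests on {7:f}
minimal pieces: {0:c, 1:b, 4:d}
ways to finish when only these pieces remain (= sum over removing one remaining piece with nothing left below it):
  1 left: {3}→1  {8}→1
  2 left: {3,8}→2  {7,8}→1
  3 left: {3,7,8}→3  {5,7,8}→1  {6,7,8}→1
  4 left: {0,6,7,8}→1  {2,3,7,8}→3  {3,5,7,8}→4  {3,6,7,8}→4  {4,5,7,8}→1  {5,6,7,8}→2
  5 left: {0,3,6,7,8}→5  {0,5,6,7,8}→3  {1,2,3,7,8}→3  {2,3,5,7,8}→7  {2,3,6,7,8}→7  {3,4,5,7,8}→5  {3,5,6,7,8}→10  {4,5,6,7,8}→3
  6 left: {0,2,3,6,7,8}→12  {0,3,5,6,7,8}→18  {0,4,5,6,7,8}→6  {1,2,3,5,7,8}→10  {1,2,3,6,7,8}→10  {2,3,4,5,7,8}→12  {2,3,5,6,7,8}→24  {3,4,5,6,7,8}→18
  7 left: {0,1,2,3,6,7,8}→22  {0,2,3,5,6,7,8}→54  {0,3,4,5,6,7,8}→42  {1,2,3,4,5,7,8}→22  {1,2,3,5,6,7,8}→44  {2,3,4,5,6,7,8}→54
  placing 0:c first → 120 extensions
  placing 1:b first → 150 extensions
  placing 4:d first → 120 extensions
total linear extensions = 390

390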